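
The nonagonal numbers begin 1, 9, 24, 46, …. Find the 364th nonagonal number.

462826

364·(7·364 − 5)/2 = 364·2543/2 = 462826.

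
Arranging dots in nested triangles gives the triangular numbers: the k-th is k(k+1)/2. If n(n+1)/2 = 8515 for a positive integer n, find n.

Set n(n+1)/2 = 8515, giving n² + n − 17030 = 0.
The discriminant is 1 + 8·8515 = 68121, and √68121 = 261.
So n = (-1 + 261) / 2 = 260/2 = 130.

130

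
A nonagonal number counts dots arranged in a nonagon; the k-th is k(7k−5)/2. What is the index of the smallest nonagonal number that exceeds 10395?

Solve n(7n−5)/2 > 10395 for integer n.
The largest n with value ≤ 10395 is 54 (since 10071 ≤ 10395 < 10450), so the first above is n = 55, value 10450.

55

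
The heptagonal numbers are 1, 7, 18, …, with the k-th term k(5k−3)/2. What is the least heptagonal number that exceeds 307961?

Solve n(5n−3)/2 > 307961 for integer n.
The largest n with value ≤ 307961 is 351 (since 307476 ≤ 307961 < 309232), so the first above is n = 352, value 309232.

309232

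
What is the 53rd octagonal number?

8321

The 53rd octagonal number is n(3n−2) with n = 53.
53·(3·53 − 2) = 53·157 = 8321.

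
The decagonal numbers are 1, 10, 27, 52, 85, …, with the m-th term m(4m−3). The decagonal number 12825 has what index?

57

Set n(4n−3) = 12825, giving 4n² − 3n − 12825 = 0.
The discriminant is 9 + 16·12825 = 205209, and √205209 = 453.
So n = (3 + 453) / 8 = 456/8 = 57.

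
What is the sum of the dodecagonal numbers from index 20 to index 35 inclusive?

60440

Σ i(5i−4) = 5Σi² − 4Σi over i = 20..35.
Σi = 630 − 190 = 440 and Σi² = 14910 − 2470 = 12440.
5·12440 − 4·440 = 60440.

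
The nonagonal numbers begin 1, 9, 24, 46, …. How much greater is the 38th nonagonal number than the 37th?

Consecutive nonagonal numbers differ by 7n − 6: here 7·38 − 6 = 260.

260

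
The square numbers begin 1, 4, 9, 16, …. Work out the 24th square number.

576

The 24th square number is n² with n = 24.
24² = 576.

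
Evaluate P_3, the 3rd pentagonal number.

12

3·(3·3 − 1)/2 = 3·8/2 = 3·4 = 12.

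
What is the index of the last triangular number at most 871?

Solve n(n+1)/2 ≤ 871 for integer n.
n = 41 gives 861 ≤ 871, while n = 42 gives 903 > 871; so the answer is index 41.

41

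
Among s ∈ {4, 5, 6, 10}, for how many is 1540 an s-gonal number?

2

s = 4: P(4, 39) = 1521 and P(4, 40) = 1600; 1540 is not s-gonal.
s = 5: P(5, 32) = 1520 and P(5, 33) = 1617; 1540 is not s-gonal.
s = 6: P(6, 28) = 1540. ✓
s = 10: P(10, 20) = 1540. ✓
Hits: s ∈ {6, 10} → 2.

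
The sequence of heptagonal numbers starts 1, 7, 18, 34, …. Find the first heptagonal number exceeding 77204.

78057

Solve n(5n−3)/2 > 77204 for integer n.
The largest n with value ≤ 77204 is 176 (since 77176 ≤ 77204 < 78057), so the first above is n = 177, value 78057.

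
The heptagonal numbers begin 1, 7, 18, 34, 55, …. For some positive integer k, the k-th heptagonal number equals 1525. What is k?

25

Set n(5n−3)/2 = 1525, giving 5n² − 3n − 3050 = 0.
The discriminant is 9 + 40·1525 = 61009, and √61009 = 247.
So n = (3 + 247) / 10 = 250/10 = 25.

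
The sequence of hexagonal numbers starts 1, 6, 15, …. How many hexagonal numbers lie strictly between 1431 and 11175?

47

The n-th hexagonal number is n(2n−1).
Smallest index with value > 1431: n = 28 (giving 1540).
Largest index with value < 11175: n = 74 (giving 10878).
Indices 28 through 74: 47 terms.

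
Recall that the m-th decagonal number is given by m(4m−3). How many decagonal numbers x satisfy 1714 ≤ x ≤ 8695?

26

The n-th decagonal number is n(4n−3).
Smallest index with value ≥ 1714: n = 22 (giving 1870).
Largest index with value ≤ 8695: n = 47 (giving 8695).
Indices 22 through 47: 26 terms.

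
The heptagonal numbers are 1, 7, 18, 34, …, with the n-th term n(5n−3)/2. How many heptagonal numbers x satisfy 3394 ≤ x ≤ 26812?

66

The n-th heptagonal number is n(5n−3)/2.
Smallest index with value ≥ 3394: n = 38 (giving 3553).
Largest index with value ≤ 26812: n = 103 (giving 26368).
Indices 38 through 103: 66 terms.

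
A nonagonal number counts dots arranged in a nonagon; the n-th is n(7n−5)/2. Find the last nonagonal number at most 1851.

Solve n(7n−5)/2 ≤ 1851 for integer n.
n = 23 gives 1794 ≤ 1851, while n = 24 gives 1956 > 1851; so the answer is 1794.

1794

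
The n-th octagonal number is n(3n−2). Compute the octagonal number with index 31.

2821

The 31st octagonal number is n(3n−2) with n = 31.
31·(3·31 − 2) = 31·91 = 2821.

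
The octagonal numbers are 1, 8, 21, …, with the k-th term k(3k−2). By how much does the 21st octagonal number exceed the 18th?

345

21·(3·21 − 2) = 1281 and 18·(3·18 − 2) = 936.
Difference: 1281 − 936 = 345.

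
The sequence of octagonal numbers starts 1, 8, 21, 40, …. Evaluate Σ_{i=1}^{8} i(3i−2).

540

Σ i(3i−2) = 3Σi² − 2Σi over i = 1..8.
Σi = 36 and Σi² = 204.
3·204 − 2·36 = 540.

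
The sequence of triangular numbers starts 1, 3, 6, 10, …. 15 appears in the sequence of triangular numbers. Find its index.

Set n(n+1)/2 = 15, giving n² + n − 30 = 0.
The discriminant is 1 + 8·15 = 121, and √121 = 11.
So n = (-1 + 11) / 2 = 10/2 = 5.
Check: 5·6/2 = 15. ✓

5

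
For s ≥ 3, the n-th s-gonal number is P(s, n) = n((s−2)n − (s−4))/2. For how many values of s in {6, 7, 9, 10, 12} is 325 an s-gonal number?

2

s = 6: P(6, 13) = 325. ✓
s = 7: P(7, 11) = 286 and P(7, 12) = 342; 325 is not s-gonal.
s = 9: P(9, 10) = 325. ✓
s = 10: P(10, 9) = 297 and P(10, 10) = 370; 325 is not s-gonal.
s = 12: P(12, 8) = 288 and P(12, 9) = 369; 325 is not s-gonal.
Hits: s ∈ {6, 9} → 2.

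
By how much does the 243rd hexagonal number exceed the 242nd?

969

Consecutive hexagonal numbers differ by 4n − 3: here 4·243 − 3 = 969.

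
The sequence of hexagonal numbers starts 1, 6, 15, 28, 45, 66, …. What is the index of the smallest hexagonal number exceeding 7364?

61

Solve n(2n−1) > 7364 for integer n.
The largest n with value ≤ 7364 is 60 (since 7140 ≤ 7364 < 7381), so the first above is n = 61, value 7381.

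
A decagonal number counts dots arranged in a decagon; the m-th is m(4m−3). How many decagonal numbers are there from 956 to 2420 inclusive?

The n-th decagonal number is n(4n−3).
Smallest index with value ≥ 956: n = 16 (giving 976).
Largest index with value ≤ 2420: n = 24 (giving 2232).
Indices 16 through 24: 9 terms.

9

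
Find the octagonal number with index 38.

The 38th octagonal number is n(3n−2) with n = 38.
38·(3·38 − 2) = 38·112 = 4256.

4256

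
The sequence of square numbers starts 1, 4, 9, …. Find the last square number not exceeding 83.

81

Solve n² ≤ 83 for integer n.
n = 9 gives 81 ≤ 83, while n = 10 gives 100 > 83; so the answer is 81.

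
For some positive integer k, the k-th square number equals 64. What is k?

8

We need n² = 64, so n = √64 = 8.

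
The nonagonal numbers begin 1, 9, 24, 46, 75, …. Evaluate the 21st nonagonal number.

The 21st nonagonal number is n(7n−5)/2 with n = 21.
21·(7·21 − 5)/2 = 21·142/2 = 21·71 = 1491.

1491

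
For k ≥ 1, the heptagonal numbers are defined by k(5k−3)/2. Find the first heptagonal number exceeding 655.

Solve n(5n−3)/2 > 655 for integer n.
The largest n with value ≤ 655 is 16 (since 616 ≤ 655 < 697), so the first above is n = 17, value 697.

697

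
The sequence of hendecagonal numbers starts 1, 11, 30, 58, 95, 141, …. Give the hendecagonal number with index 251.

251·(9·251 − 7)/2 = 251·2252/2 = 251·1126 = 282626.

282626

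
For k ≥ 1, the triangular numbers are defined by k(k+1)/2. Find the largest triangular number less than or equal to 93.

91

Solve n(n+1)/2 ≤ 93 for integer n.
n = 13 gives 91 ≤ 93, while n = 14 gives 105 > 93; so the answer is 91.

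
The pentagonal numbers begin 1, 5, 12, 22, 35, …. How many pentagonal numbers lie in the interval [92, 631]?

The n-th pentagonal number is n(3n−1)/2.
Smallest index with value ≥ 92: n = 8 (giving 92).
Largest index with value ≤ 631: n = 20 (giving 590).
Indices 8 through 20: 13 terms.

13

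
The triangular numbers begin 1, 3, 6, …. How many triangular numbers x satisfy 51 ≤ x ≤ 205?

The n-th triangular number is n(n+1)/2.
Smallest index with value ≥ 51: n = 10 (giving 55).
Largest index with value ≤ 205: n = 19 (giving 190).
Indices 10 through 19: 10 terms.

10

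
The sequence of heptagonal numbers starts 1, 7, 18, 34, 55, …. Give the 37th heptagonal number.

3367

The 37th heptagonal number is n(5n−3)/2 with n = 37.
37·(5·37 − 3)/2 = 37·182/2 = 37·91 = 3367.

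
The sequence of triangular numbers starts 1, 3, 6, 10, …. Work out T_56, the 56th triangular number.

1596

The 56th triangular number is n(n+1)/2 with n = 56.
56·57/2 = 3192/2 = 1596.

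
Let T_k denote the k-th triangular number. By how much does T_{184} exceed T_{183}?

Consecutive triangular numbers differ by n: T_{184} − T_{183} = 184.

184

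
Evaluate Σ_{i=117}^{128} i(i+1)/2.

90844

Σ i(i+1)/2 = (Σi² + Σi) / 2 over i = 117..128.
Σi = 8256 − 6786 = 1470 and Σi² = 707264 − 527046 = 180218.
(1·180218 + 1·1470) / 2 = 181688/2 = 90844.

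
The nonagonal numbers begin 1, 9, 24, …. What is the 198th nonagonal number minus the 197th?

1380

Consecutive nonagonal numbers differ by 7n − 6: here 7·198 − 6 = 1380.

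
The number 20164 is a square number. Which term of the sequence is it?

We need n² = 20164, so n = √20164 = 142.
Check: 142² = 20164. ✓

142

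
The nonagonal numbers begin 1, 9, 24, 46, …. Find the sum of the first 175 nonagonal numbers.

6267800

Σ i(7i−5)/2 = (7Σi² − 5Σi) / 2 over i = 1..175.
Σi = 15400 and Σi² = 1801800.
(7·1801800 − 5·15400) / 2 = 12535600/2 = 6267800.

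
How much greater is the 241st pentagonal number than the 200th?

241·(3·241 − 1)/2 = 87001 and 200·(3·200 − 1)/2 = 59900.
Difference: 87001 − 59900 = 27101.

27101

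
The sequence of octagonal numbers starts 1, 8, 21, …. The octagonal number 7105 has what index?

49

Set n(3n−2) = 7105, giving 3n² − 2n − 7105 = 0.
The discriminant is 4 + 12·7105 = 85264, and √85264 = 292.
So n = (2 + 292) / 6 = 294/6 = 49.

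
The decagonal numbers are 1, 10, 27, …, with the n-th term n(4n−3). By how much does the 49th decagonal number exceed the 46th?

1131

49·(4·49 − 3) = 9457 and 46·(4·46 − 3) = 8326.
Difference: 9457 − 8326 = 1131.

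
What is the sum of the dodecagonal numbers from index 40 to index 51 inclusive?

Σ i(5i−4) = 5Σi² − 4Σi over i = 40..51.
Σi = 1326 − 780 = 546 and Σi² = 45526 − 20540 = 24986.
5·24986 − 4·546 = 122746.

122746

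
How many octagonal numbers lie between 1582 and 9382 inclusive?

33

The n-th octagonal number is n(3n−2).
Smallest index with value ≥ 1582: n = 24 (giving 1680).
Largest index with value ≤ 9382: n = 56 (giving 9296).
Indices 24 through 56: 33 terms.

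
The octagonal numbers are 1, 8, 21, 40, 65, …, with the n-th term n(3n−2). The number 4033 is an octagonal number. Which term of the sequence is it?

Set n(3n−2) = 4033, giving 3n² − 2n − 4033 = 0.
So n = (2 + 220) / 6 = 222/6 = 37.

37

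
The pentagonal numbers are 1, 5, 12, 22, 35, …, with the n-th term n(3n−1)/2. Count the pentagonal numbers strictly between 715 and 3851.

The n-th pentagonal number is n(3n−1)/2.
Smallest index with value > 715: n = 23 (giving 782).
Largest index with value < 3851: n = 50 (giving 3725).
Indices 23 through 50: 28 terms.

28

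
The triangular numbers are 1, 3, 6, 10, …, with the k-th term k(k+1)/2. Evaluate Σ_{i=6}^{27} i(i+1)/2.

3619

Σ i(i+1)/2 = (Σi² + Σi) / 2 over i = 6..27.
Σi = 378 − 15 = 363 and Σi² = 6930 − 55 = 6875.
(1·6875 + 1·363) / 2 = 7238/2 = 3619.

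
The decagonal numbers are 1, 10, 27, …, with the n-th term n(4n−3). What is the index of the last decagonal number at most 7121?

Solve n(4n−3) ≤ 7121 for integer n.
n = 42 gives 6930 ≤ 7121, while n = 43 gives 7267 > 7121; so the answer is index 42.

42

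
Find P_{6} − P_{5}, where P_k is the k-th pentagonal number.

16

Consecutive pentagonal numbers differ by 3n − 2: here 3·6 − 2 = 16.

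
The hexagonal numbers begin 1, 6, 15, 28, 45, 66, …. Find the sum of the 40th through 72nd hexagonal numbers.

Σ i(2i−1) = 2Σi² − Σi over i = 40..72.
Σi = 2628 − 780 = 1848 and Σi² = 127020 − 20540 = 106480.
2·106480 − 1·1848 = 211112.

211112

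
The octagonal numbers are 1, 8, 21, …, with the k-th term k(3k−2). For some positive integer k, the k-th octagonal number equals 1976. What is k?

26

Set n(3n−2) = 1976, giving 3n² − 2n − 1976 = 0.
The discriminant is 4 + 12·1976 = 23716, and √23716 = 154.
So n = (2 + 154) / 6 = 156/6 = 26.
Check: 26·(3·26 − 2) = 1976. ✓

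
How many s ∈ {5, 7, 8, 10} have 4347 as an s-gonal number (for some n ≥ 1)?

2

s = 5: P(5, 54) = 4347. ✓
s = 7: P(7, 42) = 4347. ✓
s = 8: P(8, 38) = 4256 and P(8, 39) = 4485; 4347 is not s-gonal.
s = 10: P(10, 33) = 4257 and P(10, 34) = 4522; 4347 is not s-gonal.
Hits: s ∈ {5, 7} → 2.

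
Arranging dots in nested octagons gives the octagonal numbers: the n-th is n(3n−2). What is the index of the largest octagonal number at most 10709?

60

Solve n(3n−2) ≤ 10709 for integer n.
n = 60 gives 10680 ≤ 10709, while n = 61 gives 11041 > 10709; so the answer is index 60.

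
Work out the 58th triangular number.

The 58th triangular number is n(n+1)/2 with n = 58.
58·59/2 = 3422/2 = 1711.

1711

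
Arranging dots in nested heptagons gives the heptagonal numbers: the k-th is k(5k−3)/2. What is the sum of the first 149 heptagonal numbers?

2767675

Σ i(5i−3)/2 = (5Σi² − 3Σi) / 2 over i = 1..149.
Σi = 11175 and Σi² = 1113775.
(5·1113775 − 3·11175) / 2 = 5535350/2 = 2767675.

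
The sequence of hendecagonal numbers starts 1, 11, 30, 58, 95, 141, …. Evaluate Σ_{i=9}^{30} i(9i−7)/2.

Σ i(9i−7)/2 = (9Σi² − 7Σi) / 2 over i = 9..30.
Σi = 465 − 36 = 429 and Σi² = 9455 − 204 = 9251.
(9·9251 − 7·429) / 2 = 80256/2 = 40128.

40128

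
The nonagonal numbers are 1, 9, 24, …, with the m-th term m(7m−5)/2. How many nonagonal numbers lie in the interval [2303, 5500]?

14

The n-th nonagonal number is n(7n−5)/2.
Smallest index with value ≥ 2303: n = 27 (giving 2484).
Largest index with value ≤ 5500: n = 40 (giving 5500).
Indices 27 through 40: 14 terms.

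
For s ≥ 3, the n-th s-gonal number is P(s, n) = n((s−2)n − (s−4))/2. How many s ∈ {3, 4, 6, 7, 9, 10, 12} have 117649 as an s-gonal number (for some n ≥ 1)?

1

s = 3: P(3, 484) = 117370 and P(3, 485) = 117855; 117649 is not s-gonal.
s = 4: P(4, 343) = 117649. ✓
s = 6: P(6, 242) = 116886 and P(6, 243) = 117855; 117649 is not s-gonal.
s = 7: P(7, 217) = 117397 and P(7, 218) = 118483; 117649 is not s-gonal.
s = 9: P(9, 183) = 116754 and P(9, 184) = 118036; 117649 is not s-gonal.
s = 10: P(10, 171) = 116451 and P(10, 172) = 117820; 117649 is not s-gonal.
s = 12: P(12, 153) = 116433 and P(12, 154) = 117964; 117649 is not s-gonal.
Hits: s ∈ {4} → 1.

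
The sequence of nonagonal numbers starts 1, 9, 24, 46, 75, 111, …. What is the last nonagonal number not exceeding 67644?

67276

Solve n(7n−5)/2 ≤ 67644 for integer n.
n = 139 gives 67276 ≤ 67644, while n = 140 gives 68250 > 67644; so the answer is 67276.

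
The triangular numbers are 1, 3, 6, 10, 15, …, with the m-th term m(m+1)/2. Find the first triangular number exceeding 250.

Solve n(n+1)/2 > 250 for integer n.
The largest n with value ≤ 250 is 21 (since 231 ≤ 250 < 253), so the first above is n = 22, value 253.

253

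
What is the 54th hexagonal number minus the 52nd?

54·(2·54 − 1) = 5778 and 52·(2·52 − 1) = 5356.
Difference: 5778 − 5356 = 422.

422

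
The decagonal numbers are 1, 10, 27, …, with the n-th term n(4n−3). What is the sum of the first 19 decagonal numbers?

Σ i(4i−3) = 4Σi² − 3Σi over i = 1..19.
Σi = 190 and Σi² = 2470.
4·2470 − 3·190 = 9310.

9310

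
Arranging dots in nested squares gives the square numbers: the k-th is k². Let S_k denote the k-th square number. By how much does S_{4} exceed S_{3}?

7

n² − (n−1)² = 2n − 1, so 4² − 3² = 2·4 − 1 = 7.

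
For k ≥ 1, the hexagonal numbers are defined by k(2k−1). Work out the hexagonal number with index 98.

The 98th hexagonal number is n(2n−1) with n = 98.
98·(2·98 − 1) = 98·195 = 19110.

19110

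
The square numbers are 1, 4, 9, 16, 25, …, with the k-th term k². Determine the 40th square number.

The 40th square number is n² with n = 40.
40² = 1600.

1600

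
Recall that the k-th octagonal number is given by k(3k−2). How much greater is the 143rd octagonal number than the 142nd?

853

Consecutive octagonal numbers differ by 6n − 5: here 6·143 − 5 = 853.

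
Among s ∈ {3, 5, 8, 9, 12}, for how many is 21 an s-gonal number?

2

s = 3: P(3, 6) = 21. ✓
s = 5: P(5, 3) = 12 and P(5, 4) = 22; 21 is not s-gonal.
s = 8: P(8, 3) = 21. ✓
s = 9: P(9, 2) = 9 and P(9, 3) = 24; 21 is not s-gonal.
s = 12: P(12, 2) = 12 and P(12, 3) = 33; 21 is not s-gonal.
Hits: s ∈ {3, 8} → 2.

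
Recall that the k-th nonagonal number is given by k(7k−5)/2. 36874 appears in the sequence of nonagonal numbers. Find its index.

Set n(7n−5)/2 = 36874, giving 7n² − 5n − 73748 = 0.
The discriminant is 25 + 56·36874 = 2064969, and √2064969 = 1437.
So n = (5 + 1437) / 14 = 1442/14 = 103.
Check: 103·(7·103 − 5)/2 = 36874. ✓

103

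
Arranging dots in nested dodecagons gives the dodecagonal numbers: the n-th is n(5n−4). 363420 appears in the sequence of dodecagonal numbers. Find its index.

Set n(5n−4) = 363420, giving 5n² − 4n − 363420 = 0.
So n = (4 + 2696) / 10 = 2700/10 = 270.

270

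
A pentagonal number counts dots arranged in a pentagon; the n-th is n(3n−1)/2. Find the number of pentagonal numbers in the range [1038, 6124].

38

The n-th pentagonal number is n(3n−1)/2.
Smallest index with value ≥ 1038: n = 27 (giving 1080).
Largest index with value ≤ 6124: n = 64 (giving 6112).
Indices 27 through 64: 38 terms.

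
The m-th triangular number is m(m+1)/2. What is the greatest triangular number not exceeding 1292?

1275

Solve n(n+1)/2 ≤ 1292 for integer n.
n = 50 gives 1275 ≤ 1292, while n = 51 gives 1326 > 1292; so the answer is 1275.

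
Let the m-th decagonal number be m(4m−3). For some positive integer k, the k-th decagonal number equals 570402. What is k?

Set n(4n−3) = 570402, giving 4n² − 3n − 570402 = 0.
The discriminant is 9 + 16·570402 = 9126441, and √9126441 = 3021.
So n = (3 + 3021) / 8 = 3024/8 = 378.

378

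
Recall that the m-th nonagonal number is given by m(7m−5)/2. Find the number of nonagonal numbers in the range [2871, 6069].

14

The n-th nonagonal number is n(7n−5)/2.
Smallest index with value ≥ 2871: n = 29 (giving 2871).
Largest index with value ≤ 6069: n = 42 (giving 6069).
Indices 29 through 42: 14 terms.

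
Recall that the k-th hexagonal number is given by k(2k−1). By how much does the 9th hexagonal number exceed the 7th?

9·(2·9 − 1) = 153 and 7·(2·7 − 1) = 91.
Difference: 153 − 91 = 62.

62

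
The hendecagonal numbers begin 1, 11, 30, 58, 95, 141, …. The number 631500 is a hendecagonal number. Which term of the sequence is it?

375

Set n(9n−7)/2 = 631500, giving 9n² − 7n − 1263000 = 0.
So n = (7 + 6743) / 18 = 6750/18 = 375.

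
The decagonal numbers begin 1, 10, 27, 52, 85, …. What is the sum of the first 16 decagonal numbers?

5576

Σ i(4i−3) = 4Σi² − 3Σi over i = 1..16.
Σi = 136 and Σi² = 1496.
4·1496 − 3·136 = 5576.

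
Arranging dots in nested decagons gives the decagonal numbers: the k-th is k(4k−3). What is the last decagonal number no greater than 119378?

119197

Solve n(4n−3) ≤ 119378 for integer n.
n = 173 gives 119197 ≤ 119378, while n = 174 gives 120582 > 119378; so the answer is 119197.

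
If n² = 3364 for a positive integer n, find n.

58

We need n² = 3364, so n = √3364 = 58.
Check: 58² = 3364. ✓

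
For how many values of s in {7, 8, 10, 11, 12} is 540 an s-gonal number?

s = 7: P(7, 15) = 540. ✓
s = 8: P(8, 13) = 481 and P(8, 14) = 560; 540 is not s-gonal.
s = 10: P(10, 12) = 540. ✓
s = 11: P(11, 11) = 506 and P(11, 12) = 606; 540 is not s-gonal.
s = 12: P(12, 10) = 460 and P(12, 11) = 561; 540 is not s-gonal.
Hits: s ∈ {7, 10} → 2.

2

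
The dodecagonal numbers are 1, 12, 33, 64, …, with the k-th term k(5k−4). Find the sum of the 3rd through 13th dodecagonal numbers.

Σ i(5i−4) = 5Σi² − 4Σi over i = 3..13.
Σi = 91 − 3 = 88 and Σi² = 819 − 5 = 814.
5·814 − 4·88 = 3718.

3718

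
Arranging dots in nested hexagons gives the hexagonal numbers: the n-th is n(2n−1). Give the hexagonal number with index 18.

The 18th hexagonal number is n(2n−1) with n = 18.
18·(2·18 − 1) = 18·35 = 630.

630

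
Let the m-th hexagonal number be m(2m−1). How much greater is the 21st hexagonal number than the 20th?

Consecutive hexagonal numbers differ by 4n − 3: here 4·21 − 3 = 81.

81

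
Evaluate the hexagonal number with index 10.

190

The 10th hexagonal number is n(2n−1) with n = 10.
10·(2·10 − 1) = 10·19 = 190.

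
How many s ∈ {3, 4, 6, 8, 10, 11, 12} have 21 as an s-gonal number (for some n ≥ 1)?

2

s = 3: P(3, 6) = 21. ✓
s = 4: P(4, 4) = 16 and P(4, 5) = 25; 21 is not s-gonal.
s = 6: P(6, 3) = 15 and P(6, 4) = 28; 21 is not s-gonal.
s = 8: P(8, 3) = 21. ✓
s = 10: P(10, 2) = 10 and P(10, 3) = 27; 21 is not s-gonal.
s = 11: P(11, 2) = 11 and P(11, 3) = 30; 21 is not s-gonal.
s = 12: P(12, 2) = 12 and P(12, 3) = 33; 21 is not s-gonal.
Hits: s ∈ {3, 8} → 2.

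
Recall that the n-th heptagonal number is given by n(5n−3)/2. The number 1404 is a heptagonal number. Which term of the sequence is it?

24

Set n(5n−3)/2 = 1404, giving 5n² − 3n − 2808 = 0.
So n = (3 + 237) / 10 = 240/10 = 24.
Check: 24·(5·24 − 3)/2 = 1404. ✓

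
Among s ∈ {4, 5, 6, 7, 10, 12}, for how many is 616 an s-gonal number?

s = 4: P(4, 24) = 576 and P(4, 25) = 625; 616 is not s-gonal.
s = 5: P(5, 20) = 590 and P(5, 21) = 651; 616 is not s-gonal.
s = 6: P(6, 17) = 561 and P(6, 18) = 630; 616 is not s-gonal.
s = 7: P(7, 16) = 616. ✓
s = 10: P(10, 12) = 540 and P(10, 13) = 637; 616 is not s-gonal.
s = 12: P(12, 11) = 561 and P(12, 12) = 672; 616 is not s-gonal.
Hits: s ∈ {7} → 1.

1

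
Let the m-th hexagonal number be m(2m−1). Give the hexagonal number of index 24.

1128

The 24th hexagonal number is n(2n−1) with n = 24.
24·(2·24 − 1) = 24·47 = 1128.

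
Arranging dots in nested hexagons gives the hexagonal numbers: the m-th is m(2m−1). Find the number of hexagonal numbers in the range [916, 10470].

The n-th hexagonal number is n(2n−1).
Smallest index with value ≥ 916: n = 22 (giving 946).
Largest index with value ≤ 10470: n = 72 (giving 10296).
Indices 22 through 72: 51 terms.

51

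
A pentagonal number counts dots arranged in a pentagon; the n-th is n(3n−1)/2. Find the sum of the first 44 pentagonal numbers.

43560

Σ i(3i−1)/2 = (3Σi² − Σi) / 2 over i = 1..44.
Σi = 990 and Σi² = 29370.
(3·29370 − 1·990) / 2 = 87120/2 = 43560.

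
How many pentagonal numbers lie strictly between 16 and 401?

The n-th pentagonal number is n(3n−1)/2.
Smallest index with value > 16: n = 4 (giving 22).
Largest index with value < 401: n = 16 (giving 376).
Indices 4 through 16: 13 terms.

13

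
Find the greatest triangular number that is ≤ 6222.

Solve n(n+1)/2 ≤ 6222 for integer n.
n = 111 gives 6216 ≤ 6222, while n = 112 gives 6328 > 6222; so the answer is 6216.

6216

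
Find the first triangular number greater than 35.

Solve n(n+1)/2 > 35 for integer n.
The largest n with value ≤ 35 is 7 (since 28 ≤ 35 < 36), so the first above is n = 8, value 36.

36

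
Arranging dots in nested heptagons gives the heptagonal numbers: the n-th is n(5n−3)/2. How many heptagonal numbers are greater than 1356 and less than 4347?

18

The n-th heptagonal number is n(5n−3)/2.
Smallest index with value > 1356: n = 24 (giving 1404).
Largest index with value < 4347: n = 41 (giving 4141).
Indices 24 through 41: 18 terms.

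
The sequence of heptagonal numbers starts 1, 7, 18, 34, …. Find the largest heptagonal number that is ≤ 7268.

Solve n(5n−3)/2 ≤ 7268 for integer n.
n = 54 gives 7209 ≤ 7268, while n = 55 gives 7480 > 7268; so the answer is 7209.

7209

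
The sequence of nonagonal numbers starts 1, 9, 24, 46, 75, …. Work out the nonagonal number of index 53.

9699

The 53rd nonagonal number is n(7n−5)/2 with n = 53.
53·(7·53 − 5)/2 = 53·366/2 = 53·183 = 9699.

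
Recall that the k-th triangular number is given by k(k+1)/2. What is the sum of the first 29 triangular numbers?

Σ i(i+1)/2 = (Σi² + Σi) / 2 over i = 1..29.
Σi = 435 and Σi² = 8555.
(1·8555 + 1·435) / 2 = 8990/2 = 4495.

4495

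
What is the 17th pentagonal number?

425

The 17th pentagonal number is n(3n−1)/2 with n = 17.
17·(3·17 − 1)/2 = 17·50/2 = 17·25 = 425.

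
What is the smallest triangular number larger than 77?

78

Solve n(n+1)/2 > 77 for integer n.
The largest n with value ≤ 77 is 11 (since 66 ≤ 77 < 78), so the first above is n = 12, value 78.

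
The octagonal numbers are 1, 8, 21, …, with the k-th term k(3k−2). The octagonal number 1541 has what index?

23

Set n(3n−2) = 1541, giving 3n² − 2n − 1541 = 0.
The discriminant is 4 + 12·1541 = 18496, and √18496 = 136.
So n = (2 + 136) / 6 = 138/6 = 23.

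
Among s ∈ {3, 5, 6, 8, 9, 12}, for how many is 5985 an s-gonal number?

2

s = 3: P(3, 108) = 5886 and P(3, 109) = 5995; 5985 is not s-gonal.
s = 5: P(5, 63) = 5922 and P(5, 64) = 6112; 5985 is not s-gonal.
s = 6: P(6, 54) = 5778 and P(6, 55) = 5995; 5985 is not s-gonal.
s = 8: P(8, 45) = 5985. ✓
s = 9: P(9, 41) = 5781 and P(9, 42) = 6069; 5985 is not s-gonal.
s = 12: P(12, 35) = 5985. ✓
Hits: s ∈ {8, 12} → 2.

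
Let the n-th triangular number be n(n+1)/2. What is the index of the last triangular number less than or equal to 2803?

Solve n(n+1)/2 ≤ 2803 for integer n.
n = 74 gives 2775 ≤ 2803, while n = 75 gives 2850 > 2803; so the answer is index 74.

74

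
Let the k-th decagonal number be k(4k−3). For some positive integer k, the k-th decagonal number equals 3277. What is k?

Set n(4n−3) = 3277, giving 4n² − 3n − 3277 = 0.
The discriminant is 9 + 16·3277 = 52441, and √52441 = 229.
So n = (3 + 229) / 8 = 232/8 = 29.

29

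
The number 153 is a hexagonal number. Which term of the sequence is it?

9

Set n(2n−1) = 153, giving 2n² − n − 153 = 0.
The discriminant is 1 + 8·153 = 1225, and √1225 = 35.
So n = (1 + 35) / 4 = 36/4 = 9.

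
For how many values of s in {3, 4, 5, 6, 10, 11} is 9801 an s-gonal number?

2

s = 3: P(3, 139) = 9730 and P(3, 140) = 9870; 9801 is not s-gonal.
s = 4: P(4, 99) = 9801. ✓
s = 5: P(5, 81) = 9801. ✓
s = 6: P(6, 70) = 9730 and P(6, 71) = 10011; 9801 is not s-gonal.
s = 10: P(10, 49) = 9457 and P(10, 50) = 9850; 9801 is not s-gonal.
s = 11: P(11, 47) = 9776 and P(11, 48) = 10200; 9801 is not s-gonal.
Hits: s ∈ {4, 5} → 2.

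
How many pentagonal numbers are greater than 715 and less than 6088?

The n-th pentagonal number is n(3n−1)/2.
Smallest index with value > 715: n = 23 (giving 782).
Largest index with value < 6088: n = 63 (giving 5922).
Indices 23 through 63: 41 terms.

41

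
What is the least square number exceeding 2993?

3025

Solve n² > 2993 for integer n.
The largest n with value ≤ 2993 is 54 (since 2916 ≤ 2993 < 3025), so the first above is n = 55, value 3025.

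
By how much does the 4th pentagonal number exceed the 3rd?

10

Consecutive pentagonal numbers differ by 3n − 2: here 3·4 − 2 = 10.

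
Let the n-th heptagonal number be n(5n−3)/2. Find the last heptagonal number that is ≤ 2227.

Solve n(5n−3)/2 ≤ 2227 for integer n.
n = 30 gives 2205 ≤ 2227, while n = 31 gives 2356 > 2227; so the answer is 2205.

2205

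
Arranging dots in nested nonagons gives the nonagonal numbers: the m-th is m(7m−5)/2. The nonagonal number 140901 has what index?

Set n(7n−5)/2 = 140901, giving 7n² − 5n − 281802 = 0.
The discriminant is 25 + 56·140901 = 7890481, and √7890481 = 2809.
So n = (5 + 2809) / 14 = 2814/14 = 201.

201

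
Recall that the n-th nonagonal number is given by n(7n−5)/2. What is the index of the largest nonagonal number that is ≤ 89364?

Solve n(7n−5)/2 ≤ 89364 for integer n.
n = 160 gives 89200 ≤ 89364, while n = 161 gives 90321 > 89364; so the answer is index 160.

160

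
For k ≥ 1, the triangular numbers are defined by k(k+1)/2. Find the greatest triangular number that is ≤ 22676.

22578

Solve n(n+1)/2 ≤ 22676 for integer n.
n = 212 gives 22578 ≤ 22676, while n = 213 gives 22791 > 22676; so the answer is 22578.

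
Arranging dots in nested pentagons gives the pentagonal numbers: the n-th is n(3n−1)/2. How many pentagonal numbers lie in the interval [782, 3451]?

The n-th pentagonal number is n(3n−1)/2.
Smallest index with value ≥ 782: n = 23 (giving 782).
Largest index with value ≤ 3451: n = 48 (giving 3432).
Indices 23 through 48: 26 terms.

26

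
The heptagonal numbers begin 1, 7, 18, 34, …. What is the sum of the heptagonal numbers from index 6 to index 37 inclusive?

Σ i(5i−3)/2 = (5Σi² − 3Σi) / 2 over i = 6..37.
Σi = 703 − 15 = 688 and Σi² = 17575 − 55 = 17520.
(5·17520 − 3·688) / 2 = 85536/2 = 42768.

42768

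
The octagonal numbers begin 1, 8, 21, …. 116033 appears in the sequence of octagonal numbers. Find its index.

Set n(3n−2) = 116033, giving 3n² − 2n − 116033 = 0.
The discriminant is 4 + 12·116033 = 1392400, and √1392400 = 1180.
So n = (2 + 1180) / 6 = 1182/6 = 197.
Check: 197·(3·197 − 2) = 116033. ✓

197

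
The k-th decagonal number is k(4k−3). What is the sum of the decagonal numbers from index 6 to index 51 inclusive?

177951

Σ i(4i−3) = 4Σi² − 3Σi over i = 6..51.
Σi = 1326 − 15 = 1311 and Σi² = 45526 − 55 = 45471.
4·45471 − 3·1311 = 177951.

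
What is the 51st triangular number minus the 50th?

51

Consecutive triangular numbers differ by n: T_{51} − T_{50} = 51.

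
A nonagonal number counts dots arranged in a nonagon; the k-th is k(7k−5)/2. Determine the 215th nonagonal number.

The 215th nonagonal number is n(7n−5)/2 with n = 215.
215·(7·215 − 5)/2 = 215·1500/2 = 215·750 = 161250.

161250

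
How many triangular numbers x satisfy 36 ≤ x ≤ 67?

The n-th triangular number is n(n+1)/2.
Smallest index with value ≥ 36: n = 8 (giving 36).
Largest index with value ≤ 67: n = 11 (giving 66).
Indices 8 through 11: 4 terms.

4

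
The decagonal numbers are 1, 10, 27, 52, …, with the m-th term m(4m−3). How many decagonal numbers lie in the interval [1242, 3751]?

The n-th decagonal number is n(4n−3).
Smallest index with value ≥ 1242: n = 18 (giving 1242).
Largest index with value ≤ 3751: n = 31 (giving 3751).
Indices 18 through 31: 14 terms.

14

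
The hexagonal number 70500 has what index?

188

Set n(2n−1) = 70500, giving 2n² − n − 70500 = 0.
The discriminant is 1 + 8·70500 = 564001, and √564001 = 751.
So n = (1 + 751) / 4 = 752/4 = 188.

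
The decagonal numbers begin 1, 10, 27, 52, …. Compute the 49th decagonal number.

9457

The 49th decagonal number is n(4n−3) with n = 49.
49·(4·49 − 3) = 49·193 = 9457.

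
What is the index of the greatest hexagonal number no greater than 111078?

235

Solve n(2n−1) ≤ 111078 for integer n.
n = 235 gives 110215 ≤ 111078, while n = 236 gives 111156 > 111078; so the answer is index 235.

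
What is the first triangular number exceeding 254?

276

Solve n(n+1)/2 > 254 for integer n.
The largest n with value ≤ 254 is 22 (since 253 ≤ 254 < 276), so the first above is n = 23, value 276.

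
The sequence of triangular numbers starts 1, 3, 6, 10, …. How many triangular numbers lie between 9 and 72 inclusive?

8

The n-th triangular number is n(n+1)/2.
Smallest index with value ≥ 9: n = 4 (giving 10).
Largest index with value ≤ 72: n = 11 (giving 66).
Indices 4 through 11: 8 terms.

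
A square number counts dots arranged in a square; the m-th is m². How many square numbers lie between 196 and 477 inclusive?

The n-th square number is n².
Smallest index with value ≥ 196: n = 14 (giving 196).
Largest index with value ≤ 477: n = 21 (giving 441).
Indices 14 through 21: 8 terms.

8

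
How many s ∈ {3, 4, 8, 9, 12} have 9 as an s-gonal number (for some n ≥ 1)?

2

s = 3: P(3, 3) = 6 and P(3, 4) = 10; 9 is not s-gonal.
s = 4: P(4, 3) = 9. ✓
s = 8: P(8, 2) = 8 and P(8, 3) = 21; 9 is not s-gonal.
s = 9: P(9, 2) = 9. ✓
s = 12: P(12, 1) = 1 and P(12, 2) = 12; 9 is not s-gonal.
Hits: s ∈ {4, 9} → 2.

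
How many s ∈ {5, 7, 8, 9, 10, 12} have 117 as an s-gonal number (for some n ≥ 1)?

s = 5: P(5, 9) = 117. ✓
s = 7: P(7, 7) = 112 and P(7, 8) = 148; 117 is not s-gonal.
s = 8: P(8, 6) = 96 and P(8, 7) = 133; 117 is not s-gonal.
s = 9: P(9, 6) = 111 and P(9, 7) = 154; 117 is not s-gonal.
s = 10: P(10, 5) = 85 and P(10, 6) = 126; 117 is not s-gonal.
s = 12: P(12, 5) = 105 and P(12, 6) = 156; 117 is not s-gonal.
Hits: s ∈ {5} → 1.

1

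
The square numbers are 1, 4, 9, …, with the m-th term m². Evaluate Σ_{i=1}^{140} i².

924490

Σ_{i=1}^{140} i² = 140·141·281/6 = 924490.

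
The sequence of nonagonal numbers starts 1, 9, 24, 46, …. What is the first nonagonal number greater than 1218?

Solve n(7n−5)/2 > 1218 for integer n.
The largest n with value ≤ 1218 is 19 (since 1216 ≤ 1218 < 1350), so the first above is n = 20, value 1350.

1350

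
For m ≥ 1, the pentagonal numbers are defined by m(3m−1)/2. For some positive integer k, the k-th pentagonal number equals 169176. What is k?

Set n(3n−1)/2 = 169176, giving 3n² − n − 338352 = 0.
So n = (1 + 2015) / 6 = 2016/6 = 336.

336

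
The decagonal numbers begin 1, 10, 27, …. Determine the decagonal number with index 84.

27972

The 84th decagonal number is n(4n−3) with n = 84.
84·(4·84 − 3) = 84·333 = 27972.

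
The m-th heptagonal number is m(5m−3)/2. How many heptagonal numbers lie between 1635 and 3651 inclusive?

The n-th heptagonal number is n(5n−3)/2.
Smallest index with value ≥ 1635: n = 26 (giving 1651).
Largest index with value ≤ 3651: n = 38 (giving 3553).
Indices 26 through 38: 13 terms.

13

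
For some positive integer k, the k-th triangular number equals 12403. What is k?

157

Set n(n+1)/2 = 12403, giving n² + n − 24806 = 0.
The discriminant is 1 + 8·12403 = 99225, and √99225 = 315.
So n = (-1 + 315) / 2 = 314/2 = 157.
Check: 157·158/2 = 12403. ✓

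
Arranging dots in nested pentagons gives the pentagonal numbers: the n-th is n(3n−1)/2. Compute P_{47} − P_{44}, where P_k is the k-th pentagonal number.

408

47·(3·47 − 1)/2 = 3290 and 44·(3·44 − 1)/2 = 2882.
Difference: 3290 − 2882 = 408.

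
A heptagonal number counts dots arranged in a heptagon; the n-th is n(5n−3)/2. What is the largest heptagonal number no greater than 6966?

Solve n(5n−3)/2 ≤ 6966 for integer n.
n = 53 gives 6943 ≤ 6966, while n = 54 gives 7209 > 6966; so the answer is 6943.

6943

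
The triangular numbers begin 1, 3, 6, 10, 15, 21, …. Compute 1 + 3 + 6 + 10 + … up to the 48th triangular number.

Σ i(i+1)/2 = (Σi² + Σi) / 2 over i = 1..48.
Σi = 1176 and Σi² = 38024.
(1·38024 + 1·1176) / 2 = 39200/2 = 19600.

19600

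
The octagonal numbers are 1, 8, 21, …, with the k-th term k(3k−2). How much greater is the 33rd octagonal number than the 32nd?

193

Consecutive octagonal numbers differ by 6n − 5: here 6·33 − 5 = 193.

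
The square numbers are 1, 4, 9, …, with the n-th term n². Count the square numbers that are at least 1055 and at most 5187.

40

The n-th square number is n².
Smallest index with value ≥ 1055: n = 33 (giving 1089).
Largest index with value ≤ 5187: n = 72 (giving 5184).
Indices 33 through 72: 40 terms.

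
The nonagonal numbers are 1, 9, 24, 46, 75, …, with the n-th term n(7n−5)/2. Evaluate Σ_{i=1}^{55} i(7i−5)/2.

Σ i(7i−5)/2 = (7Σi² − 5Σi) / 2 over i = 1..55.
Σi = 1540 and Σi² = 56980.
(7·56980 − 5·1540) / 2 = 391160/2 = 195580.

195580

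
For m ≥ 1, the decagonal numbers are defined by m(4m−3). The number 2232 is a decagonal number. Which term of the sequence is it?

24

Set n(4n−3) = 2232, giving 4n² − 3n − 2232 = 0.
So n = (3 + 189) / 8 = 192/8 = 24.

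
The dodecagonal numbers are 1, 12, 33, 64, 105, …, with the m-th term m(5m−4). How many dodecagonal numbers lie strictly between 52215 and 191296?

93

The n-th dodecagonal number is n(5n−4).
Smallest index with value > 52215: n = 103 (giving 52633).
Largest index with value < 191296: n = 195 (giving 189345).
Indices 103 through 195: 93 terms.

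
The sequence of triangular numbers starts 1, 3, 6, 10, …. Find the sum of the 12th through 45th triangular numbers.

Σ i(i+1)/2 = (Σi² + Σi) / 2 over i = 12..45.
Σi = 1035 − 66 = 969 and Σi² = 31395 − 506 = 30889.
(1·30889 + 1·969) / 2 = 31858/2 = 15929.

15929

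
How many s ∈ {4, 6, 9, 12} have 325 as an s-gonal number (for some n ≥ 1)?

2

s = 4: P(4, 18) = 324 and P(4, 19) = 361; 325 is not s-gonal.
s = 6: P(6, 13) = 325. ✓
s = 9: P(9, 10) = 325. ✓
s = 12: P(12, 8) = 288 and P(12, 9) = 369; 325 is not s-gonal.
Hits: s ∈ {6, 9} → 2.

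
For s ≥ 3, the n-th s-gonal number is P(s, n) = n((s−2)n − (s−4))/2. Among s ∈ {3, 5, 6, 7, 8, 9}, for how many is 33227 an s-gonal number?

s = 3: P(3, 257) = 33153 and P(3, 258) = 33411; 33227 is not s-gonal.
s = 5: P(5, 149) = 33227. ✓
s = 6: P(6, 129) = 33153 and P(6, 130) = 33670; 33227 is not s-gonal.
s = 7: P(7, 115) = 32890 and P(7, 116) = 33466; 33227 is not s-gonal.
s = 8: P(8, 105) = 32865 and P(8, 106) = 33496; 33227 is not s-gonal.
s = 9: P(9, 97) = 32689 and P(9, 98) = 33369; 33227 is not s-gonal.
Hits: s ∈ {5} → 1.

1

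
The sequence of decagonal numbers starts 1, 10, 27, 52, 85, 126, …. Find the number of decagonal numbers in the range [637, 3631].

18

The n-th decagonal number is n(4n−3).
Smallest index with value ≥ 637: n = 13 (giving 637).
Largest index with value ≤ 3631: n = 30 (giving 3510).
Indices 13 through 30: 18 terms.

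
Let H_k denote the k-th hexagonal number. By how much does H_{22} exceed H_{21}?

85

Consecutive hexagonal numbers differ by 4n − 3: here 4·22 − 3 = 85.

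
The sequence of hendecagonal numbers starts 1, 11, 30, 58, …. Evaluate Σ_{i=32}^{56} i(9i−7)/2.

219800

Σ i(9i−7)/2 = (9Σi² − 7Σi) / 2 over i = 32..56.
Σi = 1596 − 496 = 1100 and Σi² = 60116 − 10416 = 49700.
(9·49700 − 7·1100) / 2 = 439600/2 = 219800.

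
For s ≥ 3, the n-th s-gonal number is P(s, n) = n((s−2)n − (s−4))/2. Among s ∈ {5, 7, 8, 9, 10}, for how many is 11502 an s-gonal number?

s = 5: P(5, 87) = 11310 and P(5, 88) = 11572; 11502 is not s-gonal.
s = 7: P(7, 68) = 11458 and P(7, 69) = 11799; 11502 is not s-gonal.
s = 8: P(8, 62) = 11408 and P(8, 63) = 11781; 11502 is not s-gonal.
s = 9: P(9, 57) = 11229 and P(9, 58) = 11629; 11502 is not s-gonal.
s = 10: P(10, 54) = 11502. ✓
Hits: s ∈ {10} → 1.

1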